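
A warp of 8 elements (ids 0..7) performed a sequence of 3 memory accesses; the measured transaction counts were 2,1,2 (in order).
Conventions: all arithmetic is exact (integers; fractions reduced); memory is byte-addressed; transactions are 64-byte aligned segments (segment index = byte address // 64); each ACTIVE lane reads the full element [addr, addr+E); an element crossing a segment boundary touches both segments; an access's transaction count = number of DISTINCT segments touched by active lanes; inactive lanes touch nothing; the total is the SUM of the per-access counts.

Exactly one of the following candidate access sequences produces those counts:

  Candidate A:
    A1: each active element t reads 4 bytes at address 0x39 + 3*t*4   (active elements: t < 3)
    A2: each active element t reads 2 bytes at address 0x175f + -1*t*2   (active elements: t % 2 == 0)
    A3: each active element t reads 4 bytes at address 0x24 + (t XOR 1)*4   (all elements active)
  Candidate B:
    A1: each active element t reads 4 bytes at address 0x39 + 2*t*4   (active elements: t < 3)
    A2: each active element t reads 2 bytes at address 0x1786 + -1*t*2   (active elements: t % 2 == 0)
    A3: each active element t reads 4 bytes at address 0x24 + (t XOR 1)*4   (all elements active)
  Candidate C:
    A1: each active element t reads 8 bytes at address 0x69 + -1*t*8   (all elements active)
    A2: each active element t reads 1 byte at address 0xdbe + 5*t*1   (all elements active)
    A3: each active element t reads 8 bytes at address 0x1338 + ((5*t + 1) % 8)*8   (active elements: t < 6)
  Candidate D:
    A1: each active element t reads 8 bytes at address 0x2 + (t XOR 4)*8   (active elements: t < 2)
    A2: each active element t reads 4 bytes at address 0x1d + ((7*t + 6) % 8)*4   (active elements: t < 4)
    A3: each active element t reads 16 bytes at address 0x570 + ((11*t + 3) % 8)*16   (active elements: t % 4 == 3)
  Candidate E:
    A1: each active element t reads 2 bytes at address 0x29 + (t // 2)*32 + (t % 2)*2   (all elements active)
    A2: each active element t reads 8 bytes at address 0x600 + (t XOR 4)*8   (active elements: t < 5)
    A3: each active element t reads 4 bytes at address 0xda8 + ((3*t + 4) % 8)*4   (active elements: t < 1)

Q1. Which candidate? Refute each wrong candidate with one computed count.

B: A2 gives 2 transactions, not 1
C: A2 gives 2 transactions, not 1
D: A1 gives 1 transaction, not 2
E: A1 gives 3 transactions, not 2
A: all counts match (2,1,2)

Answer: A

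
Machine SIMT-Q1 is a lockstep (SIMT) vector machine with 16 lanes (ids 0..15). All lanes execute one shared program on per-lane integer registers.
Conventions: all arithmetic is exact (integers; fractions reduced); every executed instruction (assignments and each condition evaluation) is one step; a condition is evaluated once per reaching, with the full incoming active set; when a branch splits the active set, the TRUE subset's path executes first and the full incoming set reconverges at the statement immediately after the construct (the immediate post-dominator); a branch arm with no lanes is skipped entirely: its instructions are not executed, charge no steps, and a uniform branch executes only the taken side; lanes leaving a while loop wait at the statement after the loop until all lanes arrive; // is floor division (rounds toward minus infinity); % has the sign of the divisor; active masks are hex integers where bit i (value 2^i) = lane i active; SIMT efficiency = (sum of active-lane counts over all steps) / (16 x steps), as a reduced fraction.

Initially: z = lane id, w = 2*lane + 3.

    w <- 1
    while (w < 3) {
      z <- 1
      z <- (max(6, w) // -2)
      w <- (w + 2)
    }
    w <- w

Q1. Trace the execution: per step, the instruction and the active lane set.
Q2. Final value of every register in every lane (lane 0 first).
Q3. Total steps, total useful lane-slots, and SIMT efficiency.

step 0: w <- 1                       0xffff
step 1: eval (w < 3)                 0xffff
step 2: z <- 1                       0xffff
step 3: z <- (max(6, w) // -2)       0xffff
step 4: w <- (w + 2)                 0xffff
step 5: eval (w < 3)                 0xffff
step 6: w <- w                       0xffff

Answer: 7 steps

z: -3,-3,-3,-3,-3,-3,-3,-3,-3,-3,-3,-3,-3,-3,-3,-3
w: 3,3,3,3,3,3,3,3,3,3,3,3,3,3,3,3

steps = 7; useful = 112; efficiency = 112/112 = 1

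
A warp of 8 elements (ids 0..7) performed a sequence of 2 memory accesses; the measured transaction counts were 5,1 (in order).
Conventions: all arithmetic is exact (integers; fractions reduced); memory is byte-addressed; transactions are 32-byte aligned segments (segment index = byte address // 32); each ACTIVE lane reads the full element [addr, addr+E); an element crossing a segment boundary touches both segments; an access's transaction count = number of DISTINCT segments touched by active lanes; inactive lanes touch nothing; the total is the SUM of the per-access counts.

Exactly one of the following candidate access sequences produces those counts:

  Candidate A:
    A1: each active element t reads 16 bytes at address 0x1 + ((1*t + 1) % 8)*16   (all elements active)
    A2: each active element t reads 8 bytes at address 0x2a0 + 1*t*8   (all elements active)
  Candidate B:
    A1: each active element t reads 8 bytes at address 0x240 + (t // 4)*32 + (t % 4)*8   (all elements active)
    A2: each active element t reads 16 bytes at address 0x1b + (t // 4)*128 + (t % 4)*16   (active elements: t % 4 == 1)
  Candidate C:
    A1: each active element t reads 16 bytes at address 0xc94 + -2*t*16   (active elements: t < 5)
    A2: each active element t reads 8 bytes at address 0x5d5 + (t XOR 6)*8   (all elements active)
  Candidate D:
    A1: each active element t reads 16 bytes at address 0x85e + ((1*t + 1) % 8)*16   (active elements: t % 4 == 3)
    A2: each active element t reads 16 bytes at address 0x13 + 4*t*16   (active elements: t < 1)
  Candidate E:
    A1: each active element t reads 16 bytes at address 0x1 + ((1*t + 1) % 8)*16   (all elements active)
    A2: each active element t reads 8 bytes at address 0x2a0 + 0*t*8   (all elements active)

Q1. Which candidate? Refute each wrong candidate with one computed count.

A: A2 gives 2 transactions, not 1
B: A1 gives 2 transactions, not 5
C: A1 gives 6 transactions, not 5
D: A1 gives 4 transactions, not 5
E: all counts match (5,1)

Answer: E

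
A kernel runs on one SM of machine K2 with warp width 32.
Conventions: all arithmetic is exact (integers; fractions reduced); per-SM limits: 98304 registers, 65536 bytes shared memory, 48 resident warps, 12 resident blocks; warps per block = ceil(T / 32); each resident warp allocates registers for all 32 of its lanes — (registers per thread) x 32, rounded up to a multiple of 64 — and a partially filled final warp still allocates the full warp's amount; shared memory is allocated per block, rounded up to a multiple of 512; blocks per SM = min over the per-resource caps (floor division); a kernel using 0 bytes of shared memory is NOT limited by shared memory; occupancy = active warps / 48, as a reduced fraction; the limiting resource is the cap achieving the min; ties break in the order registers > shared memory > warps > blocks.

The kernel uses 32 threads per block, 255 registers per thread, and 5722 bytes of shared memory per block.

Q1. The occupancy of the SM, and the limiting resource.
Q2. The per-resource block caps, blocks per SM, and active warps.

Answer: occupancy 5/24, limited by shared memory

registers: 12 blocks
shared memory: 10 blocks
warps: 48 blocks
blocks: 12 blocks

Answer: 10 blocks, 10 active warps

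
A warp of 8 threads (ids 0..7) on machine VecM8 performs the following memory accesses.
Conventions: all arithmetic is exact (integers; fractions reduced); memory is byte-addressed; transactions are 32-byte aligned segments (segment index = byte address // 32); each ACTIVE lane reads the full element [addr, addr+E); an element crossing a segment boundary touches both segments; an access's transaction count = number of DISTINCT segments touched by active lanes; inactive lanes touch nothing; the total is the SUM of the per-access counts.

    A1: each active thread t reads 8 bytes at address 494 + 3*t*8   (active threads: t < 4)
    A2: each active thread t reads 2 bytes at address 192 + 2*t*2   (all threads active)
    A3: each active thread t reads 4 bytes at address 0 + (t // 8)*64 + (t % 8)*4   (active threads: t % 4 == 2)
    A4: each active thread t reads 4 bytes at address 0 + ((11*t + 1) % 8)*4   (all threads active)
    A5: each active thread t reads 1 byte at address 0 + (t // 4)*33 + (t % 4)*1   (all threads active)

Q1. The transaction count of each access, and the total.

A1: 3 transactions
A2: 1 transaction
A3: 1 transaction
A4: 1 transaction
A5: 2 transactions

Answer: 3,1,1,1,2; total 8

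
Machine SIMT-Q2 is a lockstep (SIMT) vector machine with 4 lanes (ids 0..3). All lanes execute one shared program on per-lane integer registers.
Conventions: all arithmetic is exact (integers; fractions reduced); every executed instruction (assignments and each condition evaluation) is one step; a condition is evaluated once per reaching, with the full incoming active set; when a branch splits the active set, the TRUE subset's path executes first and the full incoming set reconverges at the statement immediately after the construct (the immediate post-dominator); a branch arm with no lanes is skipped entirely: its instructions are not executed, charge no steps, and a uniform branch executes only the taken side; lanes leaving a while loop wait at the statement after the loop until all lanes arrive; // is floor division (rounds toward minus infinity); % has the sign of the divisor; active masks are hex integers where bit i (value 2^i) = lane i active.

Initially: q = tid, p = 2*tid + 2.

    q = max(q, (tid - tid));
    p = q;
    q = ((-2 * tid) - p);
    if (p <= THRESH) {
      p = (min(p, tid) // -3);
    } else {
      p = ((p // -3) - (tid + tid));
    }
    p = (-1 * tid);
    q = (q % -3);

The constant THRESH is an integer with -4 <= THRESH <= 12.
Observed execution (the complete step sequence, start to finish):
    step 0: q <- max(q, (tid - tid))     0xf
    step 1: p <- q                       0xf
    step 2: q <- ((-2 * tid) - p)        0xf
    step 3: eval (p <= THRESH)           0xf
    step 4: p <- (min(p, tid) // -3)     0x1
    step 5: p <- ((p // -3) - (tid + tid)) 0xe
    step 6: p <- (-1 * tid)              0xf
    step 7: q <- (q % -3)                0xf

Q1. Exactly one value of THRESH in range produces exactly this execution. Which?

Answer: THRESH = 0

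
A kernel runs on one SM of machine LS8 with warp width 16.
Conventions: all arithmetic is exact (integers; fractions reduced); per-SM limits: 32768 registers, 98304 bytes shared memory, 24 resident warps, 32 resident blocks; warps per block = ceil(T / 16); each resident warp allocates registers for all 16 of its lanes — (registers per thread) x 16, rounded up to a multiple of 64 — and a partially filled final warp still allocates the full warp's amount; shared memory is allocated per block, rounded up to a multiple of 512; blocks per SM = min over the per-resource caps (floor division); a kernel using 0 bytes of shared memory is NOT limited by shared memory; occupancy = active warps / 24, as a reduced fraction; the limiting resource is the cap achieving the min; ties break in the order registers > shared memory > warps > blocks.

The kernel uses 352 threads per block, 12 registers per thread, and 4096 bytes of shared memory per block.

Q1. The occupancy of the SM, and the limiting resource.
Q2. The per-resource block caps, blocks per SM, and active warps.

Answer: occupancy 11/12, limited by warps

registers: 7 blocks
shared memory: 24 blocks
warps: 1 block
blocks: 32 blocks

Answer: 1 block, 22 active warps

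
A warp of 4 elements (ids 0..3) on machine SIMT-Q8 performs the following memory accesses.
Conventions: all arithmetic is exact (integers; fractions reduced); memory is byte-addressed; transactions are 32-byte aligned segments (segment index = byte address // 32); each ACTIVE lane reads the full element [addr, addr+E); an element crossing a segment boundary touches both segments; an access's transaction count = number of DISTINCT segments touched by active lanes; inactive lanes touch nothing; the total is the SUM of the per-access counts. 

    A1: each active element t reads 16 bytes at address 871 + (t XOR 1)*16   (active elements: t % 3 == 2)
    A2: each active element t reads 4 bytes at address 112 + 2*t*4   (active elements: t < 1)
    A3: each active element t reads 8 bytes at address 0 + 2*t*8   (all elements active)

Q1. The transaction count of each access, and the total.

A1: 2 transactions
A2: 1 transaction
A3: 2 transactions

Answer: 2,1,2; total 5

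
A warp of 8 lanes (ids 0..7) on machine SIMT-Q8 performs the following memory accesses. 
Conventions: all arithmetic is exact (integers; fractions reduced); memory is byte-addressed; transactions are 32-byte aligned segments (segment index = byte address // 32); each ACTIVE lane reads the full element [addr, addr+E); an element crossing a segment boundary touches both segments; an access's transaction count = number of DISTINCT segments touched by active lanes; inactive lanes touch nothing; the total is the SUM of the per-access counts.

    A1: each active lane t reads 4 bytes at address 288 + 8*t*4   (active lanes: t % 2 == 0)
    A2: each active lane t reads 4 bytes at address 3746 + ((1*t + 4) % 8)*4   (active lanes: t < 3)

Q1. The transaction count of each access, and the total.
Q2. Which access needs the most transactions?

A1: 4 transactions
A2: 1 transaction

Answer: 4,1; total 5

Answer: A1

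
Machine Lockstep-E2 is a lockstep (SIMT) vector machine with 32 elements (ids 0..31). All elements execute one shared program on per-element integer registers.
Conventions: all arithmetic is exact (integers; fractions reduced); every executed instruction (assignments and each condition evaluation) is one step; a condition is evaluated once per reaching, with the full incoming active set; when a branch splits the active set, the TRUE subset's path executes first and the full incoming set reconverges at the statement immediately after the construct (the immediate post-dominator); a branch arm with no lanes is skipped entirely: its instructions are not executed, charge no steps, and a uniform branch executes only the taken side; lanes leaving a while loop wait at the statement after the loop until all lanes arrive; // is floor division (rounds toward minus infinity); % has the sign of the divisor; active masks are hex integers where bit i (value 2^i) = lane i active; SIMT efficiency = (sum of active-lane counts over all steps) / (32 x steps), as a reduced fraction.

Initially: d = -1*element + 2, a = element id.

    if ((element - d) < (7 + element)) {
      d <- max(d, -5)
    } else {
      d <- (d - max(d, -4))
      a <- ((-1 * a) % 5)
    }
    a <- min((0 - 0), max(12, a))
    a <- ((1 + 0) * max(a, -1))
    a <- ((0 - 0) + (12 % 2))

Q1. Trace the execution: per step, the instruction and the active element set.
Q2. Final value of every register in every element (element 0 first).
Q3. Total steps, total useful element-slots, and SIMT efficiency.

step 0: eval ((element - d) < (7 + element)) 0xffffffff
step 1: d <- max(d, -5)              0x000001ff
step 2: d <- (d - max(d, -4))        0xfffffe00
step 3: a <- ((-1 * a) % 5)          0xfffffe00
step 4: a <- min((0 - 0), max(12, a)) 0xffffffff
step 5: a <- ((1 + 0) * max(a, -1))  0xffffffff
step 6: a <- ((0 - 0) + (12 % 2))    0xffffffff

Answer: 7 steps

d: 2,1,0,-1,-2,-3,-4,-5,-5,-3,-4,-5,-6,-7,-8,-9,-10,-11,-12,-13,-14,-15,-16,-17,-18,-19,-20,-21,-22,-23,-24,-25
a: 0,0,0,0,0,0,0,0,0,0,0,0,0,0,0,0,0,0,0,0,0,0,0,0,0,0,0,0,0,0,0,0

steps = 7; useful = 183; efficiency = 183/224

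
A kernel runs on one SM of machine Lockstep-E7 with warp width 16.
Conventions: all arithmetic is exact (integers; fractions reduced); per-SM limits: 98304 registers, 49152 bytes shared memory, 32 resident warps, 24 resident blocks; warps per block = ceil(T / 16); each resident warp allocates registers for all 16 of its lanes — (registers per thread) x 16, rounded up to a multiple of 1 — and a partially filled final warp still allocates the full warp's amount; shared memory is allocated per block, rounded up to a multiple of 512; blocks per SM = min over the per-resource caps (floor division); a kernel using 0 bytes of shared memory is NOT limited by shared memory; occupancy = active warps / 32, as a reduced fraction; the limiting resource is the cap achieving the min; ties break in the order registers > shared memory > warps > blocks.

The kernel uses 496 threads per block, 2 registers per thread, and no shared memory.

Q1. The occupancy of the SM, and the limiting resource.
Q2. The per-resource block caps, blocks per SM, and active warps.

Answer: occupancy 31/32, limited by warps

registers: 99 blocks
shared memory: no limit (kernel uses none)
warps: 1 block
blocks: 24 blocks

Answer: 1 block, 31 active warps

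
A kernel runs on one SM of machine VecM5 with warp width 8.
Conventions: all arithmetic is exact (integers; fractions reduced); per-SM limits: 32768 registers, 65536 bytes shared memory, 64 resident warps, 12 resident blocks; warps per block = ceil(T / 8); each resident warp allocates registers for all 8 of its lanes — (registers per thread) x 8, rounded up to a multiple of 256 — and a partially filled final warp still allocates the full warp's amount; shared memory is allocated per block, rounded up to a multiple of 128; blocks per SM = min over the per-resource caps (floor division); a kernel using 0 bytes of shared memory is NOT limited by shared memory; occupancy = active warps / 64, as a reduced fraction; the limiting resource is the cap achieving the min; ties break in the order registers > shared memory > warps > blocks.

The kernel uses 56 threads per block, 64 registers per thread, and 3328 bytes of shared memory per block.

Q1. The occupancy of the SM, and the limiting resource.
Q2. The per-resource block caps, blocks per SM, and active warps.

Answer: occupancy 63/64, limited by registers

registers: 9 blocks
shared memory: 19 blocks
warps: 9 blocks
blocks: 12 blocks

Answer: 9 blocks, 63 active warps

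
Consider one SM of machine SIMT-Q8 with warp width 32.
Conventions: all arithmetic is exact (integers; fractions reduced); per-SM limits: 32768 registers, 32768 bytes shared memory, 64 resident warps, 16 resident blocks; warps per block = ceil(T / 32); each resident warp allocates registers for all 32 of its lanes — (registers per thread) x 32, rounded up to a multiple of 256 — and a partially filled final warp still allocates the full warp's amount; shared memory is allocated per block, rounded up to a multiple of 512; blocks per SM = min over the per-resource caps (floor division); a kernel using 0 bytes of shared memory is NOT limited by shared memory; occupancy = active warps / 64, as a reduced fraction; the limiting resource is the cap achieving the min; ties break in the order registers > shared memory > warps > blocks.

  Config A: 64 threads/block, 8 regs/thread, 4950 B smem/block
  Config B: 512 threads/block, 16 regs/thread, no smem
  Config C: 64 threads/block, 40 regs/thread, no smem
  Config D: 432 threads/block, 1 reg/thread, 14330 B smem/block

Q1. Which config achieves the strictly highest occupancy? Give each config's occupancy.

occupancies: A 3/16, B 1, C 3/8, D 7/16

Answer: B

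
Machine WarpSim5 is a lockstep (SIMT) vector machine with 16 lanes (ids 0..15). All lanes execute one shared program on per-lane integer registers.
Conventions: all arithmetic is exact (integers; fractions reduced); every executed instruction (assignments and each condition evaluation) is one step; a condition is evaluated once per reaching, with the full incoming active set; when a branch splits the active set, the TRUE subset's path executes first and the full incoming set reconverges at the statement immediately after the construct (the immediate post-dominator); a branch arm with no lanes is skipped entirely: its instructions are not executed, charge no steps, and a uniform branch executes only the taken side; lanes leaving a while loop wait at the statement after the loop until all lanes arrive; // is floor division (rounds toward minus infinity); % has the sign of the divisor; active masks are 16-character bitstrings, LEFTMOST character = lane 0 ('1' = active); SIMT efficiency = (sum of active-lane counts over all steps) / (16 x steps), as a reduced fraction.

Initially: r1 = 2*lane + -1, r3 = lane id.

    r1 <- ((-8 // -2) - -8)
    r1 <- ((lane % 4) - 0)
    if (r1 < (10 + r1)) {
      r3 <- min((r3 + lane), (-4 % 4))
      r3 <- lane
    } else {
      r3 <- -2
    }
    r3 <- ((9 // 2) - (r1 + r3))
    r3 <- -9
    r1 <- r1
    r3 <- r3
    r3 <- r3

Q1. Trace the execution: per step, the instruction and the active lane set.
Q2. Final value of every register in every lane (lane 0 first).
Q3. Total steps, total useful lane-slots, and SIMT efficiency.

step 0: r1 <- ((-8 // -2) - -8)      1111111111111111
step 1: r1 <- ((lane % 4) - 0)       1111111111111111
step 2: eval (r1 < (10 + r1))        1111111111111111
step 3: r3 <- min((r3 + lane), (-4 % 4)) 1111111111111111
step 4: r3 <- lane                   1111111111111111
step 5: r3 <- ((9 // 2) - (r1 + r3)) 1111111111111111
step 6: r3 <- -9                     1111111111111111
step 7: r1 <- r1                     1111111111111111
step 8: r3 <- r3                     1111111111111111
step 9: r3 <- r3                     1111111111111111

Answer: 10 steps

r1: 0,1,2,3,0,1,2,3,0,1,2,3,0,1,2,3
r3: -9,-9,-9,-9,-9,-9,-9,-9,-9,-9,-9,-9,-9,-9,-9,-9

steps = 10; useful = 160; efficiency = 160/160 = 1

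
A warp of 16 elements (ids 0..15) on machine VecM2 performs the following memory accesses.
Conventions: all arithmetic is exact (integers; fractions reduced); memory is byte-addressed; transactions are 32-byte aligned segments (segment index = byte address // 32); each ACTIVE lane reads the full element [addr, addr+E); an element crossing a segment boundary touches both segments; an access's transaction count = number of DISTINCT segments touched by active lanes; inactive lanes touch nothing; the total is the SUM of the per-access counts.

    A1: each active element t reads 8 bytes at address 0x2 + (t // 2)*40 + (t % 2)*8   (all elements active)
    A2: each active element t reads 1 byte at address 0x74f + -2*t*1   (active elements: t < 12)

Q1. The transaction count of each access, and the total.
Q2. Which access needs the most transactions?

A1: 10 transactions
A2: 2 transactions

Answer: 10,2; total 12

Answer: A1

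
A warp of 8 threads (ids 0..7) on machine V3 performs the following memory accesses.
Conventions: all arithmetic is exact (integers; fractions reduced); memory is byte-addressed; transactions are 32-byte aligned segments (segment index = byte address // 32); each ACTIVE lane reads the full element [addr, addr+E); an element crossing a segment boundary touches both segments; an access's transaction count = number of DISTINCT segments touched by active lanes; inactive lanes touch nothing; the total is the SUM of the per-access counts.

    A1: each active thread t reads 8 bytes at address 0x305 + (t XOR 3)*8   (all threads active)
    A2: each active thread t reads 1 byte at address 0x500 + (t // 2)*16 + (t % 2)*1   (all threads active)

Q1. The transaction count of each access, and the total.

A1: 3 transactions
A2: 2 transactions

Answer: 3,2; total 5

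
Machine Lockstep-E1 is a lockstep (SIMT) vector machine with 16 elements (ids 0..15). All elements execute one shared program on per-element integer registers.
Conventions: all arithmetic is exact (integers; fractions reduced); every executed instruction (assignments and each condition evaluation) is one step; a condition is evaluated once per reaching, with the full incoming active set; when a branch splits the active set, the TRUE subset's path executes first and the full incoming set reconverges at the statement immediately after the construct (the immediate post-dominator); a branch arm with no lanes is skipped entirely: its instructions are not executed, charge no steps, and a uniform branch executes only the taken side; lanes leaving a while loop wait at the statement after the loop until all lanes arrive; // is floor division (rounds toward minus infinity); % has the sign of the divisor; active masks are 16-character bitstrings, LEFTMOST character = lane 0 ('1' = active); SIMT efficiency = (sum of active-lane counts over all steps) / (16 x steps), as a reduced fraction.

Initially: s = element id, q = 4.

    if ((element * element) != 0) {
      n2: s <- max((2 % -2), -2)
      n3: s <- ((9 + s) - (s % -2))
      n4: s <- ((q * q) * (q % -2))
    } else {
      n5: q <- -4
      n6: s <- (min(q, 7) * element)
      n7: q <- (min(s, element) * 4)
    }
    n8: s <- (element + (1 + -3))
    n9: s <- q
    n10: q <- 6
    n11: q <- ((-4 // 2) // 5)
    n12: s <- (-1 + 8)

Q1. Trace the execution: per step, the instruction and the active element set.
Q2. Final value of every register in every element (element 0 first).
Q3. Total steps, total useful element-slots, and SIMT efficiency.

step 0: eval ((element * element) != 0) 1111111111111111
step 1: s <- max((2 % -2), -2)       0111111111111111
step 2: s <- ((9 + s) - (s % -2))    0111111111111111
step 3: s <- ((q * q) * (q % -2))    0111111111111111
step 4: q <- -4                      1000000000000000
step 5: s <- (min(q, 7) * element)   1000000000000000
step 6: q <- (min(s, element) * 4)   1000000000000000
step 7: s <- (element + (1 + -3))    1111111111111111
step 8: s <- q                       1111111111111111
step 9: q <- 6                       1111111111111111
step 10: q <- ((-4 // 2) // 5)        1111111111111111
step 11: s <- (-1 + 8)                1111111111111111

Answer: 12 steps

s: 7,7,7,7,7,7,7,7,7,7,7,7,7,7,7,7
q: -1,-1,-1,-1,-1,-1,-1,-1,-1,-1,-1,-1,-1,-1,-1,-1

steps = 12; useful = 144; efficiency = 144/192 = 3/4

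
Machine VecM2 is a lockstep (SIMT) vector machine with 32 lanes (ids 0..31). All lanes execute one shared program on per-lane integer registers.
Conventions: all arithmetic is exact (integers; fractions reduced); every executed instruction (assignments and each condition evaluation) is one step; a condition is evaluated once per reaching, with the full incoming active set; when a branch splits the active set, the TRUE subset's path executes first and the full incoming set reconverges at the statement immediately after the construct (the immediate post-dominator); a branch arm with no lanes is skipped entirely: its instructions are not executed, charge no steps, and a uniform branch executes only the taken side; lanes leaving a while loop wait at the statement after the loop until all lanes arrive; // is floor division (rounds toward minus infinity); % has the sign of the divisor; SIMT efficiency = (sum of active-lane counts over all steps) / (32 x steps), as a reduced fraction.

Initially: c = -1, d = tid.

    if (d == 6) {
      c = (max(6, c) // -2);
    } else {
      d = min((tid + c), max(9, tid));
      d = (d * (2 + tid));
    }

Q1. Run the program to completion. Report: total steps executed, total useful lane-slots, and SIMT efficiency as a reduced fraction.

Answer: 4 steps, 95 useful, 95/128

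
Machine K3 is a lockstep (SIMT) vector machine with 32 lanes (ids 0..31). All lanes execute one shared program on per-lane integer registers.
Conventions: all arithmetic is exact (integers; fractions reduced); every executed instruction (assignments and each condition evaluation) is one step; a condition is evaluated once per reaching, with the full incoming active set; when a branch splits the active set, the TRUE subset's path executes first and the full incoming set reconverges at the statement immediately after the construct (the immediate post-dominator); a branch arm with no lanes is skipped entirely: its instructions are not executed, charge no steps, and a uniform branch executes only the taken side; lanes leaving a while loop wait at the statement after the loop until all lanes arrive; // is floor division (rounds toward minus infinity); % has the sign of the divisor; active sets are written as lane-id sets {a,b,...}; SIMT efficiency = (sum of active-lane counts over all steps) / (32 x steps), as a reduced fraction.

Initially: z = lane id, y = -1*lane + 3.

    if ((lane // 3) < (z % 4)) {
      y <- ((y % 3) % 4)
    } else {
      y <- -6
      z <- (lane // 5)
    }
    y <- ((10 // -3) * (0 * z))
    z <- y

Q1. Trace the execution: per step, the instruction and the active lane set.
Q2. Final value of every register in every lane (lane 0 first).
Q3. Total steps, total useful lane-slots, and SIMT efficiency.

step 0: eval ((lane // 3) < (z % 4)) {0,1,2,3,4,5,6,7,8,9,10,11,12,13,14,15,16,17,18,19,20,21,22,23,24,25,26,27,28,29,30,31}
step 1: y <- ((y % 3) % 4)           {1,2,3,7}
step 2: y <- -6                      {0,4,5,6,8,9,10,11,12,13,14,15,16,17,18,19,20,21,22,23,24,25,26,27,28,29,30,31}
step 3: z <- (lane // 5)             {0,4,5,6,8,9,10,11,12,13,14,15,16,17,18,19,20,21,22,23,24,25,26,27,28,29,30,31}
step 4: y <- ((10 // -3) * (0 * z))  {0,1,2,3,4,5,6,7,8,9,10,11,12,13,14,15,16,17,18,19,20,21,22,23,24,25,26,27,28,29,30,31}
step 5: z <- y                       {0,1,2,3,4,5,6,7,8,9,10,11,12,13,14,15,16,17,18,19,20,21,22,23,24,25,26,27,28,29,30,31}

Answer: 6 steps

z: 0,0,0,0,0,0,0,0,0,0,0,0,0,0,0,0,0,0,0,0,0,0,0,0,0,0,0,0,0,0,0,0
y: 0,0,0,0,0,0,0,0,0,0,0,0,0,0,0,0,0,0,0,0,0,0,0,0,0,0,0,0,0,0,0,0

steps = 6; useful = 156; efficiency = 156/192 = 13/16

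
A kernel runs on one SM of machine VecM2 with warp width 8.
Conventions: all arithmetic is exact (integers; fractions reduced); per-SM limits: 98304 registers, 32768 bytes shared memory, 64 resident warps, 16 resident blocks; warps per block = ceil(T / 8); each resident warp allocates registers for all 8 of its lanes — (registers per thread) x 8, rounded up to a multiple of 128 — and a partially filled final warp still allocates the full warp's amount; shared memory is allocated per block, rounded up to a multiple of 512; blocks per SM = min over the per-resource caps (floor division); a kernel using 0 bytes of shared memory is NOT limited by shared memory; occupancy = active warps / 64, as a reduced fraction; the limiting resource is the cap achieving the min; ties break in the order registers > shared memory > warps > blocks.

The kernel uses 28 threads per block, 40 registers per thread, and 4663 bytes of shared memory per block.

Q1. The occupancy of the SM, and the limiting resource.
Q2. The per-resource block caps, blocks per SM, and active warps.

Answer: occupancy 3/8, limited by shared memory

registers: 64 blocks
shared memory: 6 blocks
warps: 16 blocks
blocks: 16 blocks

Answer: 6 blocks, 24 active warps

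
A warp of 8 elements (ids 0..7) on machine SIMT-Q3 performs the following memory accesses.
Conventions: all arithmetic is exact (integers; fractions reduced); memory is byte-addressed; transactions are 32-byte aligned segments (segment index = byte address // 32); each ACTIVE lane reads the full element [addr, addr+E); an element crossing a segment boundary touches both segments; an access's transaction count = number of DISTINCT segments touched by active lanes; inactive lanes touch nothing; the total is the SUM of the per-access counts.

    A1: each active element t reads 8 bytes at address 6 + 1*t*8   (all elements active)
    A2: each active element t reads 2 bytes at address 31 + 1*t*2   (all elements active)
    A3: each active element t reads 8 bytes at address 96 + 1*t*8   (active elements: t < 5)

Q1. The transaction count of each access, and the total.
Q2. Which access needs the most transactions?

A1: 3 transactions
A2: 2 transactions
A3: 2 transactions

Answer: 3,2,2; total 7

Answer: A1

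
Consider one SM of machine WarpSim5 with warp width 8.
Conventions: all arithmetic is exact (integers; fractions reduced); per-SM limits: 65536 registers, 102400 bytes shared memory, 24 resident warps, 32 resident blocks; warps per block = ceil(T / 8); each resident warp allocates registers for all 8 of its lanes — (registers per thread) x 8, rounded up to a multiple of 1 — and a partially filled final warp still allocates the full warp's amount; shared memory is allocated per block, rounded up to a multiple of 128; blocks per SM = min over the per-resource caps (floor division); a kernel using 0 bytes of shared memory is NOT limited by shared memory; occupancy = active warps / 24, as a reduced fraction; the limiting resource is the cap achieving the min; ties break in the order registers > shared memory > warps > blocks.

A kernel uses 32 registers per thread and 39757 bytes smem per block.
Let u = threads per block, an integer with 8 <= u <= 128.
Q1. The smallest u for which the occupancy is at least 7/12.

Answer: u = 49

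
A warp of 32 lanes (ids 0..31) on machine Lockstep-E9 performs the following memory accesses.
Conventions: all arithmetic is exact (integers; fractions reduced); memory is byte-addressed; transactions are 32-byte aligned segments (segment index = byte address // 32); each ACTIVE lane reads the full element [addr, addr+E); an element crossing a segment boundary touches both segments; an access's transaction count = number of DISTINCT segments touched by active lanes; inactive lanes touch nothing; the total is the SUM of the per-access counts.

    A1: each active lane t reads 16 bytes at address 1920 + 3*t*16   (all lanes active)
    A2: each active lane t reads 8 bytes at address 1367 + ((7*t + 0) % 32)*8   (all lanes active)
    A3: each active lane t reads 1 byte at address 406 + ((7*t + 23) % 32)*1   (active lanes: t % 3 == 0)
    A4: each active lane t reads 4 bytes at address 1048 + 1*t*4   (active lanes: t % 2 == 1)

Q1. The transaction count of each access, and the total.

A1: 32 transactions
A2: 9 transactions
A3: 2 transactions
A4: 5 transactions

Answer: 32,9,2,5; total 48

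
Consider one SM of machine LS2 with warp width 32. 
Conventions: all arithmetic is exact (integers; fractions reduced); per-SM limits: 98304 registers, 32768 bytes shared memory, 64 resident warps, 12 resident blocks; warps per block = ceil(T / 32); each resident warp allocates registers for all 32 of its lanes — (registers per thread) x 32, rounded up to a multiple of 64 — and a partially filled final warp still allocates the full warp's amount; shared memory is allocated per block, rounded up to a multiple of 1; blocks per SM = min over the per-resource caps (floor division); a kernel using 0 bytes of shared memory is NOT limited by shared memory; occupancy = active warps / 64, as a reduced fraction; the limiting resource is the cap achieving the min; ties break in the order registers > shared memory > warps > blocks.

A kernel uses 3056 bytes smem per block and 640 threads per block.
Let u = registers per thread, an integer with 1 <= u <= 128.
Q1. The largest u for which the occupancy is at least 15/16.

Answer: u = 50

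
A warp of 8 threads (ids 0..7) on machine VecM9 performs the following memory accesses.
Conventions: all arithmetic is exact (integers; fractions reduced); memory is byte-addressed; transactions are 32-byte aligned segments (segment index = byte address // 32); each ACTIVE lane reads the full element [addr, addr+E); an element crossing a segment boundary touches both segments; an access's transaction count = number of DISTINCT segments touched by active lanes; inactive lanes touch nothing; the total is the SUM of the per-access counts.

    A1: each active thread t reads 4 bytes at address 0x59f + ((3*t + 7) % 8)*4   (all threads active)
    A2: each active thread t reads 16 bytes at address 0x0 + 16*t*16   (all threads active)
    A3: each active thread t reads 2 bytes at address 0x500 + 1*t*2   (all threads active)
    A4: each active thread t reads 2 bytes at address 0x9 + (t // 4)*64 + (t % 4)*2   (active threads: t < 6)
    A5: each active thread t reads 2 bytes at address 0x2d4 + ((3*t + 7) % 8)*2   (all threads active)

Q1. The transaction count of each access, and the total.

A1: 2 transactions
A2: 8 transactions
A3: 1 transaction
A4: 2 transactions
A5: 2 transactions

Answer: 2,8,1,2,2; total 15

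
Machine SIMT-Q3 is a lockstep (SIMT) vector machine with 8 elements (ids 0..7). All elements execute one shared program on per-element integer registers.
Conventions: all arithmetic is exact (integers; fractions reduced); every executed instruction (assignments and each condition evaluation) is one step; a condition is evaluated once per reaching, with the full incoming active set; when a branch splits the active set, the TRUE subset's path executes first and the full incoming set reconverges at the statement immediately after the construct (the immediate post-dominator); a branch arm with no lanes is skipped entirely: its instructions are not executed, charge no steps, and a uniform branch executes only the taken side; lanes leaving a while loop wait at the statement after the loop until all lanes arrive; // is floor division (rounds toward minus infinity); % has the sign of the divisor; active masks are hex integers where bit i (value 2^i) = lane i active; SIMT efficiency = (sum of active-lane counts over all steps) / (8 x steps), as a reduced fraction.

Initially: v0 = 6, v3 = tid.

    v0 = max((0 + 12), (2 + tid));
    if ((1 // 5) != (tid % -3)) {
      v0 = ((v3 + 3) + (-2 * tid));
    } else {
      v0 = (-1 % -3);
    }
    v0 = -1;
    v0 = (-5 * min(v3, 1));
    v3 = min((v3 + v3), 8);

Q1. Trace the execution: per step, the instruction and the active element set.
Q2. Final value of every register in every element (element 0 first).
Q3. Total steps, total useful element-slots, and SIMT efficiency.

step 0: v0 <- max((0 + 12), (2 + tid)) 0xff
step 1: eval ((1 // 5) != (tid % -3)) 0xff
step 2: v0 <- ((v3 + 3) + (-2 * tid)) 0xb6
step 3: v0 <- (-1 % -3)              0x49
step 4: v0 <- -1                     0xff
step 5: v0 <- (-5 * min(v3, 1))      0xff
step 6: v3 <- min((v3 + v3), 8)      0xff

Answer: 7 steps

v0: 0,-5,-5,-5,-5,-5,-5,-5
v3: 0,2,4,6,8,8,8,8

steps = 7; useful = 48; efficiency = 48/56 = 6/7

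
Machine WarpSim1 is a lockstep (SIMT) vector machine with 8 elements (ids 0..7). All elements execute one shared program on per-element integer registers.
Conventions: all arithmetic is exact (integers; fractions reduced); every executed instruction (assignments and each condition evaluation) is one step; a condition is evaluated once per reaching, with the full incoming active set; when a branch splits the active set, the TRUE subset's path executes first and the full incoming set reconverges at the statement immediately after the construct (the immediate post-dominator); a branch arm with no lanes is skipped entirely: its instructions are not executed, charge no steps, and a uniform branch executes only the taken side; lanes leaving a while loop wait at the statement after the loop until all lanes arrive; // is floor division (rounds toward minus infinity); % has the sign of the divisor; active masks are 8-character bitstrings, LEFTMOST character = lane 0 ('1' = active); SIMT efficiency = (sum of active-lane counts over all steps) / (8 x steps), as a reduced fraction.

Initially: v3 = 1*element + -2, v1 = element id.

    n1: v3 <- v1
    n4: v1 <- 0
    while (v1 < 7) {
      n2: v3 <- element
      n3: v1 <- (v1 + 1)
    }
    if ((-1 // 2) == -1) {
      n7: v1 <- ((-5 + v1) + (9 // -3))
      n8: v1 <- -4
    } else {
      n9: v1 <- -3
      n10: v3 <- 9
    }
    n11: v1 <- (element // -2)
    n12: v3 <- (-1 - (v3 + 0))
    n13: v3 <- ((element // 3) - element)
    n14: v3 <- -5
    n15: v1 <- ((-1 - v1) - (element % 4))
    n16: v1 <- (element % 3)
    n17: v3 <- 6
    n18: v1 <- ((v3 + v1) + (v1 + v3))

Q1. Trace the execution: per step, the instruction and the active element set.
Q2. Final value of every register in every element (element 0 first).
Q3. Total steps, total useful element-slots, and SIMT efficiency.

step 0: v3 <- v1                     11111111
step 1: v1 <- 0                      11111111
step 2: eval (v1 < 7)                11111111
step 3: v3 <- element                11111111
step 4: v1 <- (v1 + 1)               11111111
step 5: eval (v1 < 7)                11111111
step 6: v3 <- element                11111111
step 7: v1 <- (v1 + 1)               11111111
step 8: eval (v1 < 7)                11111111
step 9: v3 <- element                11111111
step 10: v1 <- (v1 + 1)               11111111
step 11: eval (v1 < 7)                11111111
step 12: v3 <- element                11111111
step 13: v1 <- (v1 + 1)               11111111
step 14: eval (v1 < 7)                11111111
step 15: v3 <- element                11111111
step 16: v1 <- (v1 + 1)               11111111
step 17: eval (v1 < 7)                11111111
step 18: v3 <- element                11111111
step 19: v1 <- (v1 + 1)               11111111
step 20: eval (v1 < 7)                11111111
step 21: v3 <- element                11111111
step 22: v1 <- (v1 + 1)               11111111
step 23: eval (v1 < 7)                11111111
step 24: eval ((-1 // 2) == -1)       11111111
step 25: v1 <- ((-5 + v1) + (9 // -3)) 11111111
step 26: v1 <- -4                     11111111
step 27: v1 <- (element // -2)        11111111
step 28: v3 <- (-1 - (v3 + 0))        11111111
step 29: v3 <- ((element // 3) - element) 11111111
step 30: v3 <- -5                     11111111
step 31: v1 <- ((-1 - v1) - (element % 4)) 11111111
step 32: v1 <- (element % 3)          11111111
step 33: v3 <- 6                      11111111
step 34: v1 <- ((v3 + v1) + (v1 + v3)) 11111111

Answer: 35 steps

v3: 6,6,6,6,6,6,6,6
v1: 12,14,16,12,14,16,12,14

steps = 35; useful = 280; efficiency = 280/280 = 1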